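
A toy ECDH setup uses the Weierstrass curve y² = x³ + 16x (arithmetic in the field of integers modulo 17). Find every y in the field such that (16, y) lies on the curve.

0

x³ + 16x + 0 = 4352 ≡ 0 (mod 17).
Only y = 0 satisfies y² ≡ 0.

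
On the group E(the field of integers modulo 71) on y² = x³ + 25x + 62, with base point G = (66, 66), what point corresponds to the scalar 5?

(35, 54)

Double-and-add on 5 = (101)₂. Start with G = (66, 66) for the leading 1-bit.
double: tangent at (66, 66): λ = (3·66² + 25)/(2·66) ≡ 29/61. 61⁻¹ ≡ 7 (mod 71) since 61·7 = 427 ≡ 1, so λ ≡ 29·7 ≡ 61.
  x = λ² - 66 - 66 = 3721 - 132 ≡ 39; y = λ·(66 - 39) - 66 ≡ 19. → (39, 19)
double: tangent at (39, 19): λ = (3·39² + 25)/(2·19) ≡ 44/38. 38⁻¹ ≡ 43 (mod 71), so λ ≡ 44·43 ≡ 46.
  x = λ² - 39 - 39 = 2116 - 78 ≡ 50; y = λ·(39 - 50) - 19 ≡ 43. → (50, 43)
add G: (50, 43) + (66, 66). λ = (66 - 43)/(66 - 50) ≡ 23/16 mod 71. 16⁻¹ ≡ 40 (mod 71) since 16·40 = 640 ≡ 1, so λ ≡ 68.
  x = λ² - 50 - 66 = 4624 - 116 ≡ 35; y = λ·(50 - 35) - 43 ≡ 54. → (35, 54)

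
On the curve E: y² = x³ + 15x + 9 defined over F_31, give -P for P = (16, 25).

-(16, 25) = (16, -25 mod 31) = (16, 6).

(16, 6)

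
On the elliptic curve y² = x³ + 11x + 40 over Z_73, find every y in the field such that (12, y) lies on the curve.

32, 41

x³ + 11x + 40 = 1900 ≡ 2 (mod 73).
Square roots of 2 mod 73: 32 and 41 (since 32² = 1024 ≡ 2).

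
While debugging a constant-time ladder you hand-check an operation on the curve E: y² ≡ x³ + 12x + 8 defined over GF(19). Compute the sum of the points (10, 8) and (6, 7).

(9, 16)

(10, 8) + (6, 7). λ = (7 - 8)/(6 - 10) ≡ 18/15 mod 19. 15⁻¹ ≡ 14 (mod 19) since 15·14 = 210 ≡ 1, so λ ≡ 5.
  x = λ² - 10 - 6 = 25 - 16 ≡ 9; y = λ·(10 - 9) - 8 ≡ 16. → (9, 16)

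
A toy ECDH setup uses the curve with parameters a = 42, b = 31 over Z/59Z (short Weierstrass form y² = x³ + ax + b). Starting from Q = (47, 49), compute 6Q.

Repeated addition: build up to 6Q.
2Q: tangent at (47, 49): λ = (3·47² + 42)/(2·49) ≡ 2/39. 39⁻¹ ≡ 56 (mod 59) since 39·56 = 2184 ≡ 1, so λ ≡ 2·56 ≡ 53.
  x = λ² - 47 - 47 = 2809 - 94 ≡ 1; y = λ·(47 - 1) - 49 ≡ 29. → (1, 29)
3Q: (1, 29) + (47, 49). λ = (49 - 29)/(47 - 1) ≡ 20/46 mod 59. 46⁻¹ ≡ 9 (mod 59), so λ ≡ 3.
  x = λ² - 1 - 47 = 9 - 48 ≡ 20; y = λ·(1 - 20) - 29 ≡ 32. → (20, 32)
4Q: (20, 32) + (47, 49). λ = (49 - 32)/(47 - 20) ≡ 17/27 mod 59. 27⁻¹ ≡ 35 (mod 59), so λ ≡ 5.
  x = λ² - 20 - 47 = 25 - 67 ≡ 17; y = λ·(20 - 17) - 32 ≡ 42. → (17, 42)
5Q: (17, 42) + (47, 49). λ = (49 - 42)/(47 - 17) ≡ 7/30 mod 59. 30⁻¹ ≡ 2 (mod 59) since 30·2 = 60 ≡ 1, so λ ≡ 14.
  x = λ² - 17 - 47 = 196 - 64 ≡ 14; y = λ·(17 - 14) - 42 ≡ 0. → (14, 0)
6Q: (14, 0) + (47, 49). λ = (49 - 0)/(47 - 14) ≡ 49/33 mod 59. 33⁻¹ ≡ 34 (mod 59), so λ ≡ 14.
  x = λ² - 14 - 47 = 196 - 61 ≡ 17; y = λ·(14 - 17) - 0 ≡ 17. → (17, 17)

(17, 17)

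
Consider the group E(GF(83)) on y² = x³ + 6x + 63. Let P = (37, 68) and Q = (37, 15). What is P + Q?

O

The two points share x = 37 and their y-coordinates satisfy 68 + 15 ≡ 0 (mod 83), so they are inverses. Their sum is 𝒪.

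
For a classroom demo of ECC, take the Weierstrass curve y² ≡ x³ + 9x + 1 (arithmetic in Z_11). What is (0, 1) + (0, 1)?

tangent at (0, 1): λ = (3·0² + 9)/(2·1) ≡ 9/2. 2⁻¹ ≡ 6 (mod 11), so λ ≡ 9·6 ≡ 10.
  x = λ² - 0 - 0 = 100 - 0 ≡ 1; y = λ·(0 - 1) - 1 ≡ 0. → (1, 0)

(1, 0)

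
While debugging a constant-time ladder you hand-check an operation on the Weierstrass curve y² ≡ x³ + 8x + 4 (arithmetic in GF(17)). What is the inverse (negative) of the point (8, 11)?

-(8, 11) = (8, -11 mod 17) = (8, 6).

(8, 6)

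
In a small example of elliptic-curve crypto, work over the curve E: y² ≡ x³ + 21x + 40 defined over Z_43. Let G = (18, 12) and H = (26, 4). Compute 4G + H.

(31, 34)

First 4G:
Repeated addition: build up to 4G.
2G: tangent at (18, 12): λ = (3·18² + 21)/(2·12) ≡ 4/24. 24⁻¹ ≡ 9 (mod 43) since 24·9 = 216 ≡ 1, so λ ≡ 4·9 ≡ 36.
  x = λ² - 18 - 18 = 1296 - 36 ≡ 13; y = λ·(18 - 13) - 12 ≡ 39. → (13, 39)
3G: (13, 39) + (18, 12). λ = (12 - 39)/(18 - 13) ≡ 16/5 mod 43. 5⁻¹ ≡ 26 (mod 43), so λ ≡ 29.
  x = λ² - 13 - 18 = 841 - 31 ≡ 36; y = λ·(13 - 36) - 39 ≡ 25. → (36, 25)
4G: (36, 25) + (18, 12). λ = (12 - 25)/(18 - 36) ≡ 30/25 mod 43. 25⁻¹ ≡ 31 (mod 43) since 25·31 = 775 ≡ 1, so λ ≡ 27.
  x = λ² - 36 - 18 = 729 - 54 ≡ 30; y = λ·(36 - 30) - 25 ≡ 8. → (30, 8)
4G = (30, 8).
Finally 4G + H:
(30, 8) + (26, 4). λ = (4 - 8)/(26 - 30) ≡ 39/39 mod 43. 39⁻¹ ≡ 32 (mod 43) since 39·32 = 1248 ≡ 1, so λ ≡ 1.
  x = λ² - 30 - 26 = 1 - 56 ≡ 31; y = λ·(30 - 31) - 8 ≡ 34. → (31, 34)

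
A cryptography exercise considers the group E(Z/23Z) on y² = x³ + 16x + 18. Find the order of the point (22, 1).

7

2P: tangent at (22, 1): λ = (3·22² + 16)/(2·1) ≡ 19/2. 2⁻¹ ≡ 12 (mod 23) since 2·12 = 24 ≡ 1, so λ ≡ 19·12 ≡ 21.
  x = λ² - 22 - 22 = 441 - 44 ≡ 6; y = λ·(22 - 6) - 1 ≡ 13. → (6, 13)
3P: (6, 13) + (22, 1). λ = (1 - 13)/(22 - 6) ≡ 11/16 mod 23. 16⁻¹ ≡ 13 (mod 23) since 16·13 = 208 ≡ 1, so λ ≡ 5.
  x = λ² - 6 - 22 = 25 - 28 ≡ 20; y = λ·(6 - 20) - 13 ≡ 9. → (20, 9)
4P: (20, 9) + (22, 1). λ = (1 - 9)/(22 - 20) ≡ 15/2 mod 23. 2⁻¹ ≡ 12 (mod 23) since 2·12 = 24 ≡ 1, so λ ≡ 19.
  x = λ² - 20 - 22 = 361 - 42 ≡ 20; y = λ·(20 - 20) - 9 ≡ 14. → (20, 14)
5P: (20, 14) + (22, 1). λ = (1 - 14)/(22 - 20) ≡ 10/2 mod 23. 2⁻¹ ≡ 12 (mod 23), so λ ≡ 5.
  x = λ² - 20 - 22 = 25 - 42 ≡ 6; y = λ·(20 - 6) - 14 ≡ 10. → (6, 10)
6P: (6, 10) + (22, 1). λ = (1 - 10)/(22 - 6) ≡ 14/16 mod 23. 16⁻¹ ≡ 13 (mod 23) since 16·13 = 208 ≡ 1, so λ ≡ 21.
  x = λ² - 6 - 22 = 441 - 28 ≡ 22; y = λ·(6 - 22) - 10 ≡ 22. → (22, 22)
7P: (22, 22) + (22, 1): same x and y₁ ≡ -y₂, so the sum is O.
7P = O, so the order is 7.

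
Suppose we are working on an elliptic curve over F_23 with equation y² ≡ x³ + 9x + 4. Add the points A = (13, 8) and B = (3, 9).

(13, 8) + (3, 9). λ = (9 - 8)/(3 - 13) ≡ 1/13 mod 23. 13⁻¹ ≡ 16 (mod 23), so λ ≡ 16.
  x = λ² - 13 - 3 = 256 - 16 ≡ 10; y = λ·(13 - 10) - 8 ≡ 17. → (10, 17)

(10, 17)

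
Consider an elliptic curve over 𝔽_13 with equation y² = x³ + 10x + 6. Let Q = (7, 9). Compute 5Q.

(11, 2)

Double-and-add on 5 = (101)₂. Start with Q = (7, 9) for the leading 1-bit.
double: tangent at (7, 9): λ = (3·7² + 10)/(2·9) ≡ 1/5. 5⁻¹ ≡ 8 (mod 13), so λ ≡ 1·8 ≡ 8.
  x = λ² - 7 - 7 = 64 - 14 ≡ 11; y = λ·(7 - 11) - 9 ≡ 11. → (11, 11)
double: tangent at (11, 11): λ = (3·11² + 10)/(2·11) ≡ 9/9. 9⁻¹ ≡ 3 (mod 13) since 9·3 = 27 ≡ 1, so λ ≡ 9·3 ≡ 1.
  x = λ² - 11 - 11 = 1 - 22 ≡ 5; y = λ·(11 - 5) - 11 ≡ 8. → (5, 8)
add Q: (5, 8) + (7, 9). λ = (9 - 8)/(7 - 5) ≡ 1/2 mod 13. 2⁻¹ ≡ 7 (mod 13), so λ ≡ 7.
  x = λ² - 5 - 7 = 49 - 12 ≡ 11; y = λ·(5 - 11) - 8 ≡ 2. → (11, 2)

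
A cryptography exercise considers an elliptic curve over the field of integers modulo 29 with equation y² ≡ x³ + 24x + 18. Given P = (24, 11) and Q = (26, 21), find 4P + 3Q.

(23, 8)

First 4P:
Repeated addition: build up to 4P.
2P: tangent at (24, 11): λ = (3·24² + 24)/(2·11) ≡ 12/22. 22⁻¹ ≡ 4 (mod 29) since 22·4 = 88 ≡ 1, so λ ≡ 12·4 ≡ 19.
  x = λ² - 24 - 24 = 361 - 48 ≡ 23; y = λ·(24 - 23) - 11 ≡ 8. → (23, 8)
3P: (23, 8) + (24, 11). λ = (11 - 8)/(24 - 23) ≡ 3/1 mod 29. 1⁻¹ ≡ 1 (mod 29), so λ ≡ 3.
  x = λ² - 23 - 24 = 9 - 47 ≡ 20; y = λ·(23 - 20) - 8 ≡ 1. → (20, 1)
4P: (20, 1) + (24, 11). λ = (11 - 1)/(24 - 20) ≡ 10/4 mod 29. 4⁻¹ ≡ 22 (mod 29), so λ ≡ 17.
  x = λ² - 20 - 24 = 289 - 44 ≡ 13; y = λ·(20 - 13) - 1 ≡ 2. → (13, 2)
4P = (13, 2).
Next 3Q:
Repeated addition: build up to 3Q.
2Q: tangent at (26, 21): λ = (3·26² + 24)/(2·21) ≡ 22/13. 13⁻¹ ≡ 9 (mod 29), so λ ≡ 22·9 ≡ 24.
  x = λ² - 26 - 26 = 576 - 52 ≡ 2; y = λ·(26 - 2) - 21 ≡ 4. → (2, 4)
3Q: (2, 4) + (26, 21). λ = (21 - 4)/(26 - 2) ≡ 17/24 mod 29. 24⁻¹ ≡ 23 (mod 29), so λ ≡ 14.
  x = λ² - 2 - 26 = 196 - 28 ≡ 23; y = λ·(2 - 23) - 4 ≡ 21. → (23, 21)
3Q = (23, 21).
Finally 4P + 3Q:
(13, 2) + (23, 21). λ = (21 - 2)/(23 - 13) ≡ 19/10 mod 29. 10⁻¹ ≡ 3 (mod 29) since 10·3 = 30 ≡ 1, so λ ≡ 28.
  x = λ² - 13 - 23 = 784 - 36 ≡ 23; y = λ·(13 - 23) - 2 ≡ 8. → (23, 8)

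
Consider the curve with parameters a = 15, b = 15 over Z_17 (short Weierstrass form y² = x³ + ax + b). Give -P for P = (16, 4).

-(16, 4) = (16, -4 mod 17) = (16, 13).

(16, 13)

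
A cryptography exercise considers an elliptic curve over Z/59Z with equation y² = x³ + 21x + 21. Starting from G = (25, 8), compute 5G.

(0, 32)

Repeated addition: build up to 5G.
2G: tangent at (25, 8): λ = (3·25² + 21)/(2·8) ≡ 8/16. 16⁻¹ ≡ 48 (mod 59) since 16·48 = 768 ≡ 1, so λ ≡ 8·48 ≡ 30.
  x = λ² - 25 - 25 = 900 - 50 ≡ 24; y = λ·(25 - 24) - 8 ≡ 22. → (24, 22)
3G: (24, 22) + (25, 8). λ = (8 - 22)/(25 - 24) ≡ 45/1 mod 59. 1⁻¹ ≡ 1 (mod 59), so λ ≡ 45.
  x = λ² - 24 - 25 = 2025 - 49 ≡ 29; y = λ·(24 - 29) - 22 ≡ 48. → (29, 48)
4G: (29, 48) + (25, 8). λ = (8 - 48)/(25 - 29) ≡ 19/55 mod 59. 55⁻¹ ≡ 44 (mod 59), so λ ≡ 10.
  x = λ² - 29 - 25 = 100 - 54 ≡ 46; y = λ·(29 - 46) - 48 ≡ 18. → (46, 18)
5G: (46, 18) + (25, 8). λ = (8 - 18)/(25 - 46) ≡ 49/38 mod 59. 38⁻¹ ≡ 14 (mod 59), so λ ≡ 37.
  x = λ² - 46 - 25 = 1369 - 71 ≡ 0; y = λ·(46 - 0) - 18 ≡ 32. → (0, 32)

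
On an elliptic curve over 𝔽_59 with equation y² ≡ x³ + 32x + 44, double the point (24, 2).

(32, 18)

tangent at (24, 2): λ = (3·24² + 32)/(2·2) ≡ 49/4. 4⁻¹ ≡ 15 (mod 59) since 4·15 = 60 ≡ 1, so λ ≡ 49·15 ≡ 27.
  x = λ² - 24 - 24 = 729 - 48 ≡ 32; y = λ·(24 - 32) - 2 ≡ 18. → (32, 18)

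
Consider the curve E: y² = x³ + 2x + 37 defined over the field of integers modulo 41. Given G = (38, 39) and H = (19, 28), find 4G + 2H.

First 4G:
Repeated addition: build up to 4G.
2G: tangent at (38, 39): λ = (3·38² + 2)/(2·39) ≡ 29/37. 37⁻¹ ≡ 10 (mod 41) since 37·10 = 370 ≡ 1, so λ ≡ 29·10 ≡ 3.
  x = λ² - 38 - 38 = 9 - 76 ≡ 15; y = λ·(38 - 15) - 39 ≡ 30. → (15, 30)
3G: (15, 30) + (38, 39). λ = (39 - 30)/(38 - 15) ≡ 9/23 mod 41. 23⁻¹ ≡ 25 (mod 41), so λ ≡ 20.
  x = λ² - 15 - 38 = 400 - 53 ≡ 19; y = λ·(15 - 19) - 30 ≡ 13. → (19, 13)
4G: (19, 13) + (38, 39). λ = (39 - 13)/(38 - 19) ≡ 26/19 mod 41. 19⁻¹ ≡ 13 (mod 41) since 19·13 = 247 ≡ 1, so λ ≡ 10.
  x = λ² - 19 - 38 = 100 - 57 ≡ 2; y = λ·(19 - 2) - 13 ≡ 34. → (2, 34)
4G = (2, 34).
Next 2H:
Repeated addition: build up to 2H.
2H: tangent at (19, 28): λ = (3·19² + 2)/(2·28) ≡ 19/15. 15⁻¹ ≡ 11 (mod 41) since 15·11 = 165 ≡ 1, so λ ≡ 19·11 ≡ 4.
  x = λ² - 19 - 19 = 16 - 38 ≡ 19; y = λ·(19 - 19) - 28 ≡ 13. → (19, 13)
2H = (19, 13).
Finally 4G + 2H:
(2, 34) + (19, 13). λ = (13 - 34)/(19 - 2) ≡ 20/17 mod 41. 17⁻¹ ≡ 29 (mod 41) since 17·29 = 493 ≡ 1, so λ ≡ 6.
  x = λ² - 2 - 19 = 36 - 21 ≡ 15; y = λ·(2 - 15) - 34 ≡ 11. → (15, 11)

(15, 11)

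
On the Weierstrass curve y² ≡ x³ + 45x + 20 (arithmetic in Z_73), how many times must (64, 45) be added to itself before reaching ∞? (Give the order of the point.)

2P: tangent at (64, 45): λ = (3·64² + 45)/(2·45) ≡ 69/17. 17⁻¹ ≡ 43 (mod 73) since 17·43 = 731 ≡ 1, so λ ≡ 69·43 ≡ 47.
  x = λ² - 64 - 64 = 2209 - 128 ≡ 37; y = λ·(64 - 37) - 45 ≡ 56. → (37, 56)
3P: (37, 56) + (64, 45). λ = (45 - 56)/(64 - 37) ≡ 62/27 mod 73. 27⁻¹ ≡ 46 (mod 73) since 27·46 = 1242 ≡ 1, so λ ≡ 5.
  x = λ² - 37 - 64 = 25 - 101 ≡ 70; y = λ·(37 - 70) - 56 ≡ 71. → (70, 71)
4P: (70, 71) + (64, 45). λ = (45 - 71)/(64 - 70) ≡ 47/67 mod 73. 67⁻¹ ≡ 12 (mod 73) since 67·12 = 804 ≡ 1, so λ ≡ 53.
  x = λ² - 70 - 64 = 2809 - 134 ≡ 47; y = λ·(70 - 47) - 71 ≡ 53. → (47, 53)
5P: (47, 53) + (64, 45). λ = (45 - 53)/(64 - 47) ≡ 65/17 mod 73. 17⁻¹ ≡ 43 (mod 73), so λ ≡ 21.
  x = λ² - 47 - 64 = 441 - 111 ≡ 38; y = λ·(47 - 38) - 53 ≡ 63. → (38, 63)
6P: (38, 63) + (64, 45). λ = (45 - 63)/(64 - 38) ≡ 55/26 mod 73. 26⁻¹ ≡ 59 (mod 73), so λ ≡ 33.
  x = λ² - 38 - 64 = 1089 - 102 ≡ 38; y = λ·(38 - 38) - 63 ≡ 10. → (38, 10)
7P: (38, 10) + (64, 45). λ = (45 - 10)/(64 - 38) ≡ 35/26 mod 73. 26⁻¹ ≡ 59 (mod 73), so λ ≡ 21.
  x = λ² - 38 - 64 = 441 - 102 ≡ 47; y = λ·(38 - 47) - 10 ≡ 20. → (47, 20)
8P: (47, 20) + (64, 45). λ = (45 - 20)/(64 - 47) ≡ 25/17 mod 73. 17⁻¹ ≡ 43 (mod 73) since 17·43 = 731 ≡ 1, so λ ≡ 53.
  x = λ² - 47 - 64 = 2809 - 111 ≡ 70; y = λ·(47 - 70) - 20 ≡ 2. → (70, 2)
9P: (70, 2) + (64, 45). λ = (45 - 2)/(64 - 70) ≡ 43/67 mod 73. 67⁻¹ ≡ 12 (mod 73) since 67·12 = 804 ≡ 1, so λ ≡ 5.
  x = λ² - 70 - 64 = 25 - 134 ≡ 37; y = λ·(70 - 37) - 2 ≡ 17. → (37, 17)
10P: (37, 17) + (64, 45). λ = (45 - 17)/(64 - 37) ≡ 28/27 mod 73. 27⁻¹ ≡ 46 (mod 73) since 27·46 = 1242 ≡ 1, so λ ≡ 47.
  x = λ² - 37 - 64 = 2209 - 101 ≡ 64; y = λ·(37 - 64) - 17 ≡ 28. → (64, 28)
11P: (64, 28) + (64, 45): same x and y₁ ≡ -y₂, so the sum is ∞.
11P = ∞, so the order is 11.

11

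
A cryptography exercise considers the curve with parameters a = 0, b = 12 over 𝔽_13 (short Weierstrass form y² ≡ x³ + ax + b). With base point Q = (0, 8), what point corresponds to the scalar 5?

Double-and-add on 5 = (101)₂. Start with Q = (0, 8) for the leading 1-bit.
double: tangent at (0, 8): λ = (3·0² + 0)/(2·8) ≡ 0/3. 3⁻¹ ≡ 9 (mod 13), so λ ≡ 0·9 ≡ 0.
  x = λ² - 0 - 0 = 0 - 0 ≡ 0; y = λ·(0 - 0) - 8 ≡ 5. → (0, 5)
double: tangent at (0, 5): λ = (3·0² + 0)/(2·5) ≡ 0/10. 10⁻¹ ≡ 4 (mod 13) since 10·4 = 40 ≡ 1, so λ ≡ 0·4 ≡ 0.
  x = λ² - 0 - 0 = 0 - 0 ≡ 0; y = λ·(0 - 0) - 5 ≡ 8. → (0, 8)
add Q: tangent at (0, 8): λ = (3·0² + 0)/(2·8) ≡ 0/3. 3⁻¹ ≡ 9 (mod 13), so λ ≡ 0·9 ≡ 0.
  x = λ² - 0 - 0 = 0 - 0 ≡ 0; y = λ·(0 - 0) - 8 ≡ 5. → (0, 5)

(0, 5)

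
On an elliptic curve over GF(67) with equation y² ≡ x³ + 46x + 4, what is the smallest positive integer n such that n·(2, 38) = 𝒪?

2P: tangent at (2, 38): λ = (3·2² + 46)/(2·38) ≡ 58/9. 9⁻¹ ≡ 15 (mod 67), so λ ≡ 58·15 ≡ 66.
  x = λ² - 2 - 2 = 4356 - 4 ≡ 64; y = λ·(2 - 64) - 38 ≡ 24. → (64, 24)
3P: (64, 24) + (2, 38). λ = (38 - 24)/(2 - 64) ≡ 14/5 mod 67. 5⁻¹ ≡ 27 (mod 67) since 5·27 = 135 ≡ 1, so λ ≡ 43.
  x = λ² - 64 - 2 = 1849 - 66 ≡ 41; y = λ·(64 - 41) - 24 ≡ 27. → (41, 27)
4P: (41, 27) + (2, 38). λ = (38 - 27)/(2 - 41) ≡ 11/28 mod 67. 28⁻¹ ≡ 12 (mod 67), so λ ≡ 65.
  x = λ² - 41 - 2 = 4225 - 43 ≡ 28; y = λ·(41 - 28) - 27 ≡ 14. → (28, 14)
5P: (28, 14) + (2, 38). λ = (38 - 14)/(2 - 28) ≡ 24/41 mod 67. 41⁻¹ ≡ 18 (mod 67) since 41·18 = 738 ≡ 1, so λ ≡ 30.
  x = λ² - 28 - 2 = 900 - 30 ≡ 66; y = λ·(28 - 66) - 14 ≡ 52. → (66, 52)
6P: (66, 52) + (2, 38). λ = (38 - 52)/(2 - 66) ≡ 53/3 mod 67. 3⁻¹ ≡ 45 (mod 67), so λ ≡ 40.
  x = λ² - 66 - 2 = 1600 - 68 ≡ 58; y = λ·(66 - 58) - 52 ≡ 0. → (58, 0)
7P: (58, 0) + (2, 38). λ = (38 - 0)/(2 - 58) ≡ 38/11 mod 67. 11⁻¹ ≡ 61 (mod 67), so λ ≡ 40.
  x = λ² - 58 - 2 = 1600 - 60 ≡ 66; y = λ·(58 - 66) - 0 ≡ 15. → (66, 15)
8P: (66, 15) + (2, 38). λ = (38 - 15)/(2 - 66) ≡ 23/3 mod 67. 3⁻¹ ≡ 45 (mod 67) since 3·45 = 135 ≡ 1, so λ ≡ 30.
  x = λ² - 66 - 2 = 900 - 68 ≡ 28; y = λ·(66 - 28) - 15 ≡ 53. → (28, 53)
9P: (28, 53) + (2, 38). λ = (38 - 53)/(2 - 28) ≡ 52/41 mod 67. 41⁻¹ ≡ 18 (mod 67), so λ ≡ 65.
  x = λ² - 28 - 2 = 4225 - 30 ≡ 41; y = λ·(28 - 41) - 53 ≡ 40. → (41, 40)
10P: (41, 40) + (2, 38). λ = (38 - 40)/(2 - 41) ≡ 65/28 mod 67. 28⁻¹ ≡ 12 (mod 67), so λ ≡ 43.
  x = λ² - 41 - 2 = 1849 - 43 ≡ 64; y = λ·(41 - 64) - 40 ≡ 43. → (64, 43)
11P: (64, 43) + (2, 38). λ = (38 - 43)/(2 - 64) ≡ 62/5 mod 67. 5⁻¹ ≡ 27 (mod 67) since 5·27 = 135 ≡ 1, so λ ≡ 66.
  x = λ² - 64 - 2 = 4356 - 66 ≡ 2; y = λ·(64 - 2) - 43 ≡ 29. → (2, 29)
12P: (2, 29) + (2, 38): same x and y₁ ≡ -y₂, so the sum is 𝒪.
12P = 𝒪, so the order is 12.

12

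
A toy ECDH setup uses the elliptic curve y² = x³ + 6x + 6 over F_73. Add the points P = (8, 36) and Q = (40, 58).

(8, 36) + (40, 58). λ = (58 - 36)/(40 - 8) ≡ 22/32 mod 73. 32⁻¹ ≡ 16 (mod 73) since 32·16 = 512 ≡ 1, so λ ≡ 60.
  x = λ² - 8 - 40 = 3600 - 48 ≡ 48; y = λ·(8 - 48) - 36 ≡ 46. → (48, 46)

(48, 46)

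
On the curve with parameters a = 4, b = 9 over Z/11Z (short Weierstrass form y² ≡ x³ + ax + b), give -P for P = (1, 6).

(1, 5)

-(1, 6) = (1, -6 mod 11) = (1, 5).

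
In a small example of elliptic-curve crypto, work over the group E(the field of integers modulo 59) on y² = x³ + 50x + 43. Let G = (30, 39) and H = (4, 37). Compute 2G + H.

(18, 7)

First 2G:
Repeated addition: build up to 2G.
2G: tangent at (30, 39): λ = (3·30² + 50)/(2·39) ≡ 36/19. 19⁻¹ ≡ 28 (mod 59), so λ ≡ 36·28 ≡ 5.
  x = λ² - 30 - 30 = 25 - 60 ≡ 24; y = λ·(30 - 24) - 39 ≡ 50. → (24, 50)
2G = (24, 50).
Finally 2G + H:
(24, 50) + (4, 37). λ = (37 - 50)/(4 - 24) ≡ 46/39 mod 59. 39⁻¹ ≡ 56 (mod 59) since 39·56 = 2184 ≡ 1, so λ ≡ 39.
  x = λ² - 24 - 4 = 1521 - 28 ≡ 18; y = λ·(24 - 18) - 50 ≡ 7. → (18, 7)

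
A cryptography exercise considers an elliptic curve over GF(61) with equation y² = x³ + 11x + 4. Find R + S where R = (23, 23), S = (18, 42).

(23, 23) + (18, 42). λ = (42 - 23)/(18 - 23) ≡ 19/56 mod 61. 56⁻¹ ≡ 12 (mod 61) since 56·12 = 672 ≡ 1, so λ ≡ 45.
  x = λ² - 23 - 18 = 2025 - 41 ≡ 32; y = λ·(23 - 32) - 23 ≡ 60. → (32, 60)

(32, 60)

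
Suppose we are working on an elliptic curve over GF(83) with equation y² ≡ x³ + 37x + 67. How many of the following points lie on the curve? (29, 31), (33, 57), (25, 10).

(29, 31): 31² ≡ 48, rhs ≡ 48 → on.
(33, 57): 57² ≡ 12, rhs ≡ 41 → off.
(25, 10): 10² ≡ 17, rhs ≡ 17 → on.

2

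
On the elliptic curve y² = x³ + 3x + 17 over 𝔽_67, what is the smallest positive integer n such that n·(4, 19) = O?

2P: tangent at (4, 19): λ = (3·4² + 3)/(2·19) ≡ 51/38. 38⁻¹ ≡ 30 (mod 67), so λ ≡ 51·30 ≡ 56.
  x = λ² - 4 - 4 = 3136 - 8 ≡ 46; y = λ·(4 - 46) - 19 ≡ 41. → (46, 41)
3P: (46, 41) + (4, 19). λ = (19 - 41)/(4 - 46) ≡ 45/25 mod 67. 25⁻¹ ≡ 59 (mod 67) since 25·59 = 1475 ≡ 1, so λ ≡ 42.
  x = λ² - 46 - 4 = 1764 - 50 ≡ 39; y = λ·(46 - 39) - 41 ≡ 52. → (39, 52)
4P: (39, 52) + (4, 19). λ = (19 - 52)/(4 - 39) ≡ 34/32 mod 67. 32⁻¹ ≡ 44 (mod 67), so λ ≡ 22.
  x = λ² - 39 - 4 = 484 - 43 ≡ 39; y = λ·(39 - 39) - 52 ≡ 15. → (39, 15)
5P: (39, 15) + (4, 19). λ = (19 - 15)/(4 - 39) ≡ 4/32 mod 67. 32⁻¹ ≡ 44 (mod 67), so λ ≡ 42.
  x = λ² - 39 - 4 = 1764 - 43 ≡ 46; y = λ·(39 - 46) - 15 ≡ 26. → (46, 26)
6P: (46, 26) + (4, 19). λ = (19 - 26)/(4 - 46) ≡ 60/25 mod 67. 25⁻¹ ≡ 59 (mod 67), so λ ≡ 56.
  x = λ² - 46 - 4 = 3136 - 50 ≡ 4; y = λ·(46 - 4) - 26 ≡ 48. → (4, 48)
7P: (4, 48) + (4, 19): same x and y₁ ≡ -y₂, so the sum is O.
7P = O, so the order is 7.

7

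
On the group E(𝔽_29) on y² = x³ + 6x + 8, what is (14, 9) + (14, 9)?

tangent at (14, 9): λ = (3·14² + 6)/(2·9) ≡ 14/18. 18⁻¹ ≡ 21 (mod 29) since 18·21 = 378 ≡ 1, so λ ≡ 14·21 ≡ 4.
  x = λ² - 14 - 14 = 16 - 28 ≡ 17; y = λ·(14 - 17) - 9 ≡ 8. → (17, 8)

(17, 8)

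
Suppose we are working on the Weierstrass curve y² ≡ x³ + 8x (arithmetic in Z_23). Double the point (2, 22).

(4, 21)

tangent at (2, 22): λ = (3·2² + 8)/(2·22) ≡ 20/21. 21⁻¹ ≡ 11 (mod 23), so λ ≡ 20·11 ≡ 13.
  x = λ² - 2 - 2 = 169 - 4 ≡ 4; y = λ·(2 - 4) - 22 ≡ 21. → (4, 21)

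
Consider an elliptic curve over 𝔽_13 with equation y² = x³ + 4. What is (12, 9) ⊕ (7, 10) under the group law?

(6, 8)

(12, 9) + (7, 10). λ = (10 - 9)/(7 - 12) ≡ 1/8 mod 13. 8⁻¹ ≡ 5 (mod 13) since 8·5 = 40 ≡ 1, so λ ≡ 5.
  x = λ² - 12 - 7 = 25 - 19 ≡ 6; y = λ·(12 - 6) - 9 ≡ 8. → (6, 8)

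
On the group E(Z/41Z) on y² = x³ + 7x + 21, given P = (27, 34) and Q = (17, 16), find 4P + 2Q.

(10, 36)

First 4P:
Double-and-add on 4 = (100)₂. Start with P = (27, 34) for the leading 1-bit.
double: tangent at (27, 34): λ = (3·27² + 7)/(2·34) ≡ 21/27. 27⁻¹ ≡ 38 (mod 41), so λ ≡ 21·38 ≡ 19.
  x = λ² - 27 - 27 = 361 - 54 ≡ 20; y = λ·(27 - 20) - 34 ≡ 17. → (20, 17)
double: tangent at (20, 17): λ = (3·20² + 7)/(2·17) ≡ 18/34. 34⁻¹ ≡ 35 (mod 41) since 34·35 = 1190 ≡ 1, so λ ≡ 18·35 ≡ 15.
  x = λ² - 20 - 20 = 225 - 40 ≡ 21; y = λ·(20 - 21) - 17 ≡ 9. → (21, 9)
4P = (21, 9).
Next 2Q:
Repeated addition: build up to 2Q.
2Q: tangent at (17, 16): λ = (3·17² + 7)/(2·16) ≡ 13/32. 32⁻¹ ≡ 9 (mod 41) since 32·9 = 288 ≡ 1, so λ ≡ 13·9 ≡ 35.
  x = λ² - 17 - 17 = 1225 - 34 ≡ 2; y = λ·(17 - 2) - 16 ≡ 17. → (2, 17)
2Q = (2, 17).
Finally 4P + 2Q:
(21, 9) + (2, 17). λ = (17 - 9)/(2 - 21) ≡ 8/22 mod 41. 22⁻¹ ≡ 28 (mod 41) since 22·28 = 616 ≡ 1, so λ ≡ 19.
  x = λ² - 21 - 2 = 361 - 23 ≡ 10; y = λ·(21 - 10) - 9 ≡ 36. → (10, 36)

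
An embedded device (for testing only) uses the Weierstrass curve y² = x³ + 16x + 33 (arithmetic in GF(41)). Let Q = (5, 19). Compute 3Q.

Repeated addition: build up to 3Q.
2Q: tangent at (5, 19): λ = (3·5² + 16)/(2·19) ≡ 9/38. 38⁻¹ ≡ 27 (mod 41), so λ ≡ 9·27 ≡ 38.
  x = λ² - 5 - 5 = 1444 - 10 ≡ 40; y = λ·(5 - 40) - 19 ≡ 4. → (40, 4)
3Q: (40, 4) + (5, 19). λ = (19 - 4)/(5 - 40) ≡ 15/6 mod 41. 6⁻¹ ≡ 7 (mod 41) since 6·7 = 42 ≡ 1, so λ ≡ 23.
  x = λ² - 40 - 5 = 529 - 45 ≡ 33; y = λ·(40 - 33) - 4 ≡ 34. → (33, 34)

(33, 34)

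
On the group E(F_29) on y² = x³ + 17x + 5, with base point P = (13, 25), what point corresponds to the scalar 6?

(20, 14)

Repeated addition: build up to 6P.
2P: tangent at (13, 25): λ = (3·13² + 17)/(2·25) ≡ 2/21. 21⁻¹ ≡ 18 (mod 29), so λ ≡ 2·18 ≡ 7.
  x = λ² - 13 - 13 = 49 - 26 ≡ 23; y = λ·(13 - 23) - 25 ≡ 21. → (23, 21)
3P: (23, 21) + (13, 25). λ = (25 - 21)/(13 - 23) ≡ 4/19 mod 29. 19⁻¹ ≡ 26 (mod 29), so λ ≡ 17.
  x = λ² - 23 - 13 = 289 - 36 ≡ 21; y = λ·(23 - 21) - 21 ≡ 13. → (21, 13)
4P: (21, 13) + (13, 25). λ = (25 - 13)/(13 - 21) ≡ 12/21 mod 29. 21⁻¹ ≡ 18 (mod 29) since 21·18 = 378 ≡ 1, so λ ≡ 13.
  x = λ² - 21 - 13 = 169 - 34 ≡ 19; y = λ·(21 - 19) - 13 ≡ 13. → (19, 13)
5P: (19, 13) + (13, 25). λ = (25 - 13)/(13 - 19) ≡ 12/23 mod 29. 23⁻¹ ≡ 24 (mod 29) since 23·24 = 552 ≡ 1, so λ ≡ 27.
  x = λ² - 19 - 13 = 729 - 32 ≡ 1; y = λ·(19 - 1) - 13 ≡ 9. → (1, 9)
6P: (1, 9) + (13, 25). λ = (25 - 9)/(13 - 1) ≡ 16/12 mod 29. 12⁻¹ ≡ 17 (mod 29), so λ ≡ 11.
  x = λ² - 1 - 13 = 121 - 14 ≡ 20; y = λ·(1 - 20) - 9 ≡ 14. → (20, 14)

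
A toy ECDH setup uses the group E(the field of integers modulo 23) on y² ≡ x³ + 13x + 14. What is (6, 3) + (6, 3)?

tangent at (6, 3): λ = (3·6² + 13)/(2·3) ≡ 6/6. 6⁻¹ ≡ 4 (mod 23) since 6·4 = 24 ≡ 1, so λ ≡ 6·4 ≡ 1.
  x = λ² - 6 - 6 = 1 - 12 ≡ 12; y = λ·(6 - 12) - 3 ≡ 14. → (12, 14)

(12, 14)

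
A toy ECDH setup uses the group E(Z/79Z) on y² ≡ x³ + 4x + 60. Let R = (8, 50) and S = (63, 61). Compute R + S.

(27, 41)

(8, 50) + (63, 61). λ = (61 - 50)/(63 - 8) ≡ 11/55 mod 79. 55⁻¹ ≡ 23 (mod 79), so λ ≡ 16.
  x = λ² - 8 - 63 = 256 - 71 ≡ 27; y = λ·(8 - 27) - 50 ≡ 41. → (27, 41)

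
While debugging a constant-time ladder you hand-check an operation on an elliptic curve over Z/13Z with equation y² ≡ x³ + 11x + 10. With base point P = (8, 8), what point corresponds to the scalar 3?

(1, 3)

Repeated addition: build up to 3P.
2P: tangent at (8, 8): λ = (3·8² + 11)/(2·8) ≡ 8/3. 3⁻¹ ≡ 9 (mod 13), so λ ≡ 8·9 ≡ 7.
  x = λ² - 8 - 8 = 49 - 16 ≡ 7; y = λ·(8 - 7) - 8 ≡ 12. → (7, 12)
3P: (7, 12) + (8, 8). λ = (8 - 12)/(8 - 7) ≡ 9/1 mod 13. 1⁻¹ ≡ 1 (mod 13) since 1·1 = 1 ≡ 1, so λ ≡ 9.
  x = λ² - 7 - 8 = 81 - 15 ≡ 1; y = λ·(7 - 1) - 12 ≡ 3. → (1, 3)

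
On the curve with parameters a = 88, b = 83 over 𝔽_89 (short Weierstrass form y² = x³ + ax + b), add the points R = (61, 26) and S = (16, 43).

(61, 26) + (16, 43). λ = (43 - 26)/(16 - 61) ≡ 17/44 mod 89. 44⁻¹ ≡ 87 (mod 89), so λ ≡ 55.
  x = λ² - 61 - 16 = 3025 - 77 ≡ 11; y = λ·(61 - 11) - 26 ≡ 54. → (11, 54)

(11, 54)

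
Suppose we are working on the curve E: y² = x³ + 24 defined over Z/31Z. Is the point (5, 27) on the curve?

y² = 27² ≡ 16; x³ + 0x + 24 = 149 ≡ 25 (mod 31). 16 ≠ 25.

no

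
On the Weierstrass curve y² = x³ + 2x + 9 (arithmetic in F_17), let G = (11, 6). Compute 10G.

Double-and-add on 10 = (1010)₂. Start with G = (11, 6) for the leading 1-bit.
double: tangent at (11, 6): λ = (3·11² + 2)/(2·6) ≡ 8/12. 12⁻¹ ≡ 10 (mod 17), so λ ≡ 8·10 ≡ 12.
  x = λ² - 11 - 11 = 144 - 22 ≡ 3; y = λ·(11 - 3) - 6 ≡ 5. → (3, 5)
double: tangent at (3, 5): λ = (3·3² + 2)/(2·5) ≡ 12/10. 10⁻¹ ≡ 12 (mod 17), so λ ≡ 12·12 ≡ 8.
  x = λ² - 3 - 3 = 64 - 6 ≡ 7; y = λ·(3 - 7) - 5 ≡ 14. → (7, 14)
add G: (7, 14) + (11, 6). λ = (6 - 14)/(11 - 7) ≡ 9/4 mod 17. 4⁻¹ ≡ 13 (mod 17), so λ ≡ 15.
  x = λ² - 7 - 11 = 225 - 18 ≡ 3; y = λ·(7 - 3) - 14 ≡ 12. → (3, 12)
double: tangent at (3, 12): λ = (3·3² + 2)/(2·12) ≡ 12/7. 7⁻¹ ≡ 5 (mod 17), so λ ≡ 12·5 ≡ 9.
  x = λ² - 3 - 3 = 81 - 6 ≡ 7; y = λ·(3 - 7) - 12 ≡ 3. → (7, 3)

(7, 3)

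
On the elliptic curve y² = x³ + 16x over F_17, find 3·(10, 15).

(10, 2)

Write P = (10, 15).
Repeated addition: build up to 3P.
2P: tangent at (10, 15): λ = (3·10² + 16)/(2·15) ≡ 10/13. 13⁻¹ ≡ 4 (mod 17) since 13·4 = 52 ≡ 1, so λ ≡ 10·4 ≡ 6.
  x = λ² - 10 - 10 = 36 - 20 ≡ 16; y = λ·(10 - 16) - 15 ≡ 0. → (16, 0)
3P: (16, 0) + (10, 15). λ = (15 - 0)/(10 - 16) ≡ 15/11 mod 17. 11⁻¹ ≡ 14 (mod 17), so λ ≡ 6.
  x = λ² - 16 - 10 = 36 - 26 ≡ 10; y = λ·(16 - 10) - 0 ≡ 2. → (10, 2)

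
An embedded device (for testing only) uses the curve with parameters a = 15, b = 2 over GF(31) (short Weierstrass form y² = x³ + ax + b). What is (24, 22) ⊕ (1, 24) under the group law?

(8, 13)

(24, 22) + (1, 24). λ = (24 - 22)/(1 - 24) ≡ 2/8 mod 31. 8⁻¹ ≡ 4 (mod 31), so λ ≡ 8.
  x = λ² - 24 - 1 = 64 - 25 ≡ 8; y = λ·(24 - 8) - 22 ≡ 13. → (8, 13)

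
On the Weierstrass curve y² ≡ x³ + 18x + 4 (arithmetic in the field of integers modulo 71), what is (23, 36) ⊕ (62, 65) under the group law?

(59, 41)

(23, 36) + (62, 65). λ = (65 - 36)/(62 - 23) ≡ 29/39 mod 71. 39⁻¹ ≡ 51 (mod 71), so λ ≡ 59.
  x = λ² - 23 - 62 = 3481 - 85 ≡ 59; y = λ·(23 - 59) - 36 ≡ 41. → (59, 41)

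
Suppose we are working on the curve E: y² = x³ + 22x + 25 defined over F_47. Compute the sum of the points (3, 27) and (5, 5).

(19, 8)

(3, 27) + (5, 5). λ = (5 - 27)/(5 - 3) ≡ 25/2 mod 47. 2⁻¹ ≡ 24 (mod 47) since 2·24 = 48 ≡ 1, so λ ≡ 36.
  x = λ² - 3 - 5 = 1296 - 8 ≡ 19; y = λ·(3 - 19) - 27 ≡ 8. → (19, 8)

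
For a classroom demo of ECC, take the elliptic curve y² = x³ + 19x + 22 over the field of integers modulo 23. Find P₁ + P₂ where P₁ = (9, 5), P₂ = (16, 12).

(9, 5) + (16, 12). λ = (12 - 5)/(16 - 9) ≡ 7/7 mod 23. 7⁻¹ ≡ 10 (mod 23) since 7·10 = 70 ≡ 1, so λ ≡ 1.
  x = λ² - 9 - 16 = 1 - 25 ≡ 22; y = λ·(9 - 22) - 5 ≡ 5. → (22, 5)

(22, 5)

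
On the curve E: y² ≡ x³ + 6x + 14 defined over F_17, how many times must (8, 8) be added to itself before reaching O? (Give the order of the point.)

2P: tangent at (8, 8): λ = (3·8² + 6)/(2·8) ≡ 11/16. 16⁻¹ ≡ 16 (mod 17), so λ ≡ 11·16 ≡ 6.
  x = λ² - 8 - 8 = 36 - 16 ≡ 3; y = λ·(8 - 3) - 8 ≡ 5. → (3, 5)
3P: (3, 5) + (8, 8). λ = (8 - 5)/(8 - 3) ≡ 3/5 mod 17. 5⁻¹ ≡ 7 (mod 17), so λ ≡ 4.
  x = λ² - 3 - 8 = 16 - 11 ≡ 5; y = λ·(3 - 5) - 5 ≡ 4. → (5, 4)
4P: (5, 4) + (8, 8). λ = (8 - 4)/(8 - 5) ≡ 4/3 mod 17. 3⁻¹ ≡ 6 (mod 17), so λ ≡ 7.
  x = λ² - 5 - 8 = 49 - 13 ≡ 2; y = λ·(5 - 2) - 4 ≡ 0. → (2, 0)
5P: (2, 0) + (8, 8). λ = (8 - 0)/(8 - 2) ≡ 8/6 mod 17. 6⁻¹ ≡ 3 (mod 17), so λ ≡ 7.
  x = λ² - 2 - 8 = 49 - 10 ≡ 5; y = λ·(2 - 5) - 0 ≡ 13. → (5, 13)
6P: (5, 13) + (8, 8). λ = (8 - 13)/(8 - 5) ≡ 12/3 mod 17. 3⁻¹ ≡ 6 (mod 17), so λ ≡ 4.
  x = λ² - 5 - 8 = 16 - 13 ≡ 3; y = λ·(5 - 3) - 13 ≡ 12. → (3, 12)
7P: (3, 12) + (8, 8). λ = (8 - 12)/(8 - 3) ≡ 13/5 mod 17. 5⁻¹ ≡ 7 (mod 17) since 5·7 = 35 ≡ 1, so λ ≡ 6.
  x = λ² - 3 - 8 = 36 - 11 ≡ 8; y = λ·(3 - 8) - 12 ≡ 9. → (8, 9)
8P: (8, 9) + (8, 8): same x and y₁ ≡ -y₂, so the sum is O.
8P = O, so the order is 8.

8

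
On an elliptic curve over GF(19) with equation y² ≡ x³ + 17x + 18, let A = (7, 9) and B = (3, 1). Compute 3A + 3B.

First 3A:
Repeated addition: build up to 3A.
2A: tangent at (7, 9): λ = (3·7² + 17)/(2·9) ≡ 12/18. 18⁻¹ ≡ 18 (mod 19), so λ ≡ 12·18 ≡ 7.
  x = λ² - 7 - 7 = 49 - 14 ≡ 16; y = λ·(7 - 16) - 9 ≡ 4. → (16, 4)
3A: (16, 4) + (7, 9). λ = (9 - 4)/(7 - 16) ≡ 5/10 mod 19. 10⁻¹ ≡ 2 (mod 19) since 10·2 = 20 ≡ 1, so λ ≡ 10.
  x = λ² - 16 - 7 = 100 - 23 ≡ 1; y = λ·(16 - 1) - 4 ≡ 13. → (1, 13)
3A = (1, 13).
Next 3B:
Repeated addition: build up to 3B.
2B: tangent at (3, 1): λ = (3·3² + 17)/(2·1) ≡ 6/2. 2⁻¹ ≡ 10 (mod 19) since 2·10 = 20 ≡ 1, so λ ≡ 6·10 ≡ 3.
  x = λ² - 3 - 3 = 9 - 6 ≡ 3; y = λ·(3 - 3) - 1 ≡ 18. → (3, 18)
3B: (3, 18) + (3, 1): same x and y₁ ≡ -y₂, so the sum is O.
3B = O.
Finally 3A + 3B:
(1, 13) + O = (1, 13) (identity).

(1, 13)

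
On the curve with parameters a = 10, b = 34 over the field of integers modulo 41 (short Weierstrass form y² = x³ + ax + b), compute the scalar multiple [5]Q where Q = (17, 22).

(38, 10)

Repeated addition: build up to 5Q.
2Q: tangent at (17, 22): λ = (3·17² + 10)/(2·22) ≡ 16/3. 3⁻¹ ≡ 14 (mod 41), so λ ≡ 16·14 ≡ 19.
  x = λ² - 17 - 17 = 361 - 34 ≡ 40; y = λ·(17 - 40) - 22 ≡ 33. → (40, 33)
3Q: (40, 33) + (17, 22). λ = (22 - 33)/(17 - 40) ≡ 30/18 mod 41. 18⁻¹ ≡ 16 (mod 41) since 18·16 = 288 ≡ 1, so λ ≡ 29.
  x = λ² - 40 - 17 = 841 - 57 ≡ 5; y = λ·(40 - 5) - 33 ≡ 39. → (5, 39)
4Q: (5, 39) + (17, 22). λ = (22 - 39)/(17 - 5) ≡ 24/12 mod 41. 12⁻¹ ≡ 24 (mod 41), so λ ≡ 2.
  x = λ² - 5 - 17 = 4 - 22 ≡ 23; y = λ·(5 - 23) - 39 ≡ 7. → (23, 7)
5Q: (23, 7) + (17, 22). λ = (22 - 7)/(17 - 23) ≡ 15/35 mod 41. 35⁻¹ ≡ 34 (mod 41), so λ ≡ 18.
  x = λ² - 23 - 17 = 324 - 40 ≡ 38; y = λ·(23 - 38) - 7 ≡ 10. → (38, 10)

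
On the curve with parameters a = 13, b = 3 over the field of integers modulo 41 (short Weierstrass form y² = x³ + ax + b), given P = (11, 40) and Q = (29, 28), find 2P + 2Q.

First 2P:
Repeated addition: build up to 2P.
2P: tangent at (11, 40): λ = (3·11² + 13)/(2·40) ≡ 7/39. 39⁻¹ ≡ 20 (mod 41), so λ ≡ 7·20 ≡ 17.
  x = λ² - 11 - 11 = 289 - 22 ≡ 21; y = λ·(11 - 21) - 40 ≡ 36. → (21, 36)
2P = (21, 36).
Next 2Q:
Repeated addition: build up to 2Q.
2Q: tangent at (29, 28): λ = (3·29² + 13)/(2·28) ≡ 35/15. 15⁻¹ ≡ 11 (mod 41) since 15·11 = 165 ≡ 1, so λ ≡ 35·11 ≡ 16.
  x = λ² - 29 - 29 = 256 - 58 ≡ 34; y = λ·(29 - 34) - 28 ≡ 15. → (34, 15)
2Q = (34, 15).
Finally 2P + 2Q:
(21, 36) + (34, 15). λ = (15 - 36)/(34 - 21) ≡ 20/13 mod 41. 13⁻¹ ≡ 19 (mod 41), so λ ≡ 11.
  x = λ² - 21 - 34 = 121 - 55 ≡ 25; y = λ·(21 - 25) - 36 ≡ 2. → (25, 2)

(25, 2)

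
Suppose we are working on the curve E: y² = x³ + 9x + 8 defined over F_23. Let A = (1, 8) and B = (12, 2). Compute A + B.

(16, 19)

(1, 8) + (12, 2). λ = (2 - 8)/(12 - 1) ≡ 17/11 mod 23. 11⁻¹ ≡ 21 (mod 23) since 11·21 = 231 ≡ 1, so λ ≡ 12.
  x = λ² - 1 - 12 = 144 - 13 ≡ 16; y = λ·(1 - 16) - 8 ≡ 19. → (16, 19)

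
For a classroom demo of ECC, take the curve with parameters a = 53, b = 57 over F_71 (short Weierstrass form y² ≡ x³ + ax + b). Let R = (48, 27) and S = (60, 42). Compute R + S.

(40, 54)

(48, 27) + (60, 42). λ = (42 - 27)/(60 - 48) ≡ 15/12 mod 71. 12⁻¹ ≡ 6 (mod 71), so λ ≡ 19.
  x = λ² - 48 - 60 = 361 - 108 ≡ 40; y = λ·(48 - 40) - 27 ≡ 54. → (40, 54)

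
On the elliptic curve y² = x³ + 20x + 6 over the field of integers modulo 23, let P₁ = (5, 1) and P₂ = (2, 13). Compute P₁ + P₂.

(5, 1) + (2, 13). λ = (13 - 1)/(2 - 5) ≡ 12/20 mod 23. 20⁻¹ ≡ 15 (mod 23), so λ ≡ 19.
  x = λ² - 5 - 2 = 361 - 7 ≡ 9; y = λ·(5 - 9) - 1 ≡ 15. → (9, 15)

(9, 15)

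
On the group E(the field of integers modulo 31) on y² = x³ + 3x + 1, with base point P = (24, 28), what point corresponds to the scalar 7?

(21, 26)

Repeated addition: build up to 7P.
2P: tangent at (24, 28): λ = (3·24² + 3)/(2·28) ≡ 26/25. 25⁻¹ ≡ 5 (mod 31), so λ ≡ 26·5 ≡ 6.
  x = λ² - 24 - 24 = 36 - 48 ≡ 19; y = λ·(24 - 19) - 28 ≡ 2. → (19, 2)
3P: (19, 2) + (24, 28). λ = (28 - 2)/(24 - 19) ≡ 26/5 mod 31. 5⁻¹ ≡ 25 (mod 31) since 5·25 = 125 ≡ 1, so λ ≡ 30.
  x = λ² - 19 - 24 = 900 - 43 ≡ 20; y = λ·(19 - 20) - 2 ≡ 30. → (20, 30)
4P: (20, 30) + (24, 28). λ = (28 - 30)/(24 - 20) ≡ 29/4 mod 31. 4⁻¹ ≡ 8 (mod 31), so λ ≡ 15.
  x = λ² - 20 - 24 = 225 - 44 ≡ 26; y = λ·(20 - 26) - 30 ≡ 4. → (26, 4)
5P: (26, 4) + (24, 28). λ = (28 - 4)/(24 - 26) ≡ 24/29 mod 31. 29⁻¹ ≡ 15 (mod 31) since 29·15 = 435 ≡ 1, so λ ≡ 19.
  x = λ² - 26 - 24 = 361 - 50 ≡ 1; y = λ·(26 - 1) - 4 ≡ 6. → (1, 6)
6P: (1, 6) + (24, 28). λ = (28 - 6)/(24 - 1) ≡ 22/23 mod 31. 23⁻¹ ≡ 27 (mod 31), so λ ≡ 5.
  x = λ² - 1 - 24 = 25 - 25 ≡ 0; y = λ·(1 - 0) - 6 ≡ 30. → (0, 30)
7P: (0, 30) + (24, 28). λ = (28 - 30)/(24 - 0) ≡ 29/24 mod 31. 24⁻¹ ≡ 22 (mod 31), so λ ≡ 18.
  x = λ² - 0 - 24 = 324 - 24 ≡ 21; y = λ·(0 - 21) - 30 ≡ 26. → (21, 26)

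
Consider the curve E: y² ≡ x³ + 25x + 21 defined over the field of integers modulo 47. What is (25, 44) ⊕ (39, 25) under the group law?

(25, 44) + (39, 25). λ = (25 - 44)/(39 - 25) ≡ 28/14 mod 47. 14⁻¹ ≡ 37 (mod 47) since 14·37 = 518 ≡ 1, so λ ≡ 2.
  x = λ² - 25 - 39 = 4 - 64 ≡ 34; y = λ·(25 - 34) - 44 ≡ 32. → (34, 32)

(34, 32)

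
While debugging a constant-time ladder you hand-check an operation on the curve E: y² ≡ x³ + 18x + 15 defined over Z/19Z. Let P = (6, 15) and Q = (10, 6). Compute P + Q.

(14, 3)

(6, 15) + (10, 6). λ = (6 - 15)/(10 - 6) ≡ 10/4 mod 19. 4⁻¹ ≡ 5 (mod 19) since 4·5 = 20 ≡ 1, so λ ≡ 12.
  x = λ² - 6 - 10 = 144 - 16 ≡ 14; y = λ·(6 - 14) - 15 ≡ 3. → (14, 3)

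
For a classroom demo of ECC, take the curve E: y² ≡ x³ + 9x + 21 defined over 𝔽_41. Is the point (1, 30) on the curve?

no

y² = 30² ≡ 39; x³ + 9x + 21 = 31 ≡ 31 (mod 41). 39 ≠ 31.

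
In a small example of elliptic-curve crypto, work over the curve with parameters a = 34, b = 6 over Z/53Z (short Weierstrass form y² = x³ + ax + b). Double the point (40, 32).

(27, 34)

tangent at (40, 32): λ = (3·40² + 34)/(2·32) ≡ 11/11. 11⁻¹ ≡ 29 (mod 53) since 11·29 = 319 ≡ 1, so λ ≡ 11·29 ≡ 1.
  x = λ² - 40 - 40 = 1 - 80 ≡ 27; y = λ·(40 - 27) - 32 ≡ 34. → (27, 34)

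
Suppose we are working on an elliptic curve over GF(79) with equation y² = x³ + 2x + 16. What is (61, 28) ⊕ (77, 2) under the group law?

(14, 24)

(61, 28) + (77, 2). λ = (2 - 28)/(77 - 61) ≡ 53/16 mod 79. 16⁻¹ ≡ 5 (mod 79), so λ ≡ 28.
  x = λ² - 61 - 77 = 784 - 138 ≡ 14; y = λ·(61 - 14) - 28 ≡ 24. → (14, 24)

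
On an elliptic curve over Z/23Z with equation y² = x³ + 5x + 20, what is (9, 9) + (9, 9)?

tangent at (9, 9): λ = (3·9² + 5)/(2·9) ≡ 18/18. 18⁻¹ ≡ 9 (mod 23), so λ ≡ 18·9 ≡ 1.
  x = λ² - 9 - 9 = 1 - 18 ≡ 6; y = λ·(9 - 6) - 9 ≡ 17. → (6, 17)

(6, 17)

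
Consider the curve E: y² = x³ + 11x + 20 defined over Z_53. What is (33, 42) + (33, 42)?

(34, 1)

tangent at (33, 42): λ = (3·33² + 11)/(2·42) ≡ 45/31. 31⁻¹ ≡ 12 (mod 53) since 31·12 = 372 ≡ 1, so λ ≡ 45·12 ≡ 10.
  x = λ² - 33 - 33 = 100 - 66 ≡ 34; y = λ·(33 - 34) - 42 ≡ 1. → (34, 1)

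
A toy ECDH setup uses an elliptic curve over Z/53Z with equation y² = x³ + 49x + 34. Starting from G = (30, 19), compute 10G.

Double-and-add on 10 = (1010)₂. Start with G = (30, 19) for the leading 1-bit.
double: tangent at (30, 19): λ = (3·30² + 49)/(2·19) ≡ 46/38. 38⁻¹ ≡ 7 (mod 53), so λ ≡ 46·7 ≡ 4.
  x = λ² - 30 - 30 = 16 - 60 ≡ 9; y = λ·(30 - 9) - 19 ≡ 12. → (9, 12)
double: tangent at (9, 12): λ = (3·9² + 49)/(2·12) ≡ 27/24. 24⁻¹ ≡ 42 (mod 53), so λ ≡ 27·42 ≡ 21.
  x = λ² - 9 - 9 = 441 - 18 ≡ 52; y = λ·(9 - 52) - 12 ≡ 39. → (52, 39)
add G: (52, 39) + (30, 19). λ = (19 - 39)/(30 - 52) ≡ 33/31 mod 53. 31⁻¹ ≡ 12 (mod 53), so λ ≡ 25.
  x = λ² - 52 - 30 = 625 - 82 ≡ 13; y = λ·(52 - 13) - 39 ≡ 35. → (13, 35)
double: tangent at (13, 35): λ = (3·13² + 49)/(2·35) ≡ 26/17. 17⁻¹ ≡ 25 (mod 53) since 17·25 = 425 ≡ 1, so λ ≡ 26·25 ≡ 14.
  x = λ² - 13 - 13 = 196 - 26 ≡ 11; y = λ·(13 - 11) - 35 ≡ 46. → (11, 46)

(11, 46)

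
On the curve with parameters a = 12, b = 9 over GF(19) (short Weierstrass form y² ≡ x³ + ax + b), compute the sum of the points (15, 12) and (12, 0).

(8, 16)

(15, 12) + (12, 0). λ = (0 - 12)/(12 - 15) ≡ 7/16 mod 19. 16⁻¹ ≡ 6 (mod 19), so λ ≡ 4.
  x = λ² - 15 - 12 = 16 - 27 ≡ 8; y = λ·(15 - 8) - 12 ≡ 16. → (8, 16)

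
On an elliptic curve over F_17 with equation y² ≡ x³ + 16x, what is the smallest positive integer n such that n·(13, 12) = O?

2P: tangent at (13, 12): λ = (3·13² + 16)/(2·12) ≡ 13/7. 7⁻¹ ≡ 5 (mod 17) since 7·5 = 35 ≡ 1, so λ ≡ 13·5 ≡ 14.
  x = λ² - 13 - 13 = 196 - 26 ≡ 0; y = λ·(13 - 0) - 12 ≡ 0. → (0, 0)
3P: (0, 0) + (13, 12). λ = (12 - 0)/(13 - 0) ≡ 12/13 mod 17. 13⁻¹ ≡ 4 (mod 17) since 13·4 = 52 ≡ 1, so λ ≡ 14.
  x = λ² - 0 - 13 = 196 - 13 ≡ 13; y = λ·(0 - 13) - 0 ≡ 5. → (13, 5)
4P: (13, 5) + (13, 12): same x and y₁ ≡ -y₂, so the sum is O.
4P = O, so the order is 4.

4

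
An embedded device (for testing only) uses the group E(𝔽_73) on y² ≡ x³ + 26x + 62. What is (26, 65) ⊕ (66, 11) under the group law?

(26, 65) + (66, 11). λ = (11 - 65)/(66 - 26) ≡ 19/40 mod 73. 40⁻¹ ≡ 42 (mod 73) since 40·42 = 1680 ≡ 1, so λ ≡ 68.
  x = λ² - 26 - 66 = 4624 - 92 ≡ 6; y = λ·(26 - 6) - 65 ≡ 54. → (6, 54)

(6, 54)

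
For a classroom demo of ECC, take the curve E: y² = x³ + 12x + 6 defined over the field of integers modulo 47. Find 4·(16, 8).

(26, 38)

Write Q = (16, 8).
Double-and-add on 4 = (100)₂. Start with Q = (16, 8) for the leading 1-bit.
double: tangent at (16, 8): λ = (3·16² + 12)/(2·8) ≡ 28/16. 16⁻¹ ≡ 3 (mod 47), so λ ≡ 28·3 ≡ 37.
  x = λ² - 16 - 16 = 1369 - 32 ≡ 21; y = λ·(16 - 21) - 8 ≡ 42. → (21, 42)
double: tangent at (21, 42): λ = (3·21² + 12)/(2·42) ≡ 19/37. 37⁻¹ ≡ 14 (mod 47), so λ ≡ 19·14 ≡ 31.
  x = λ² - 21 - 21 = 961 - 42 ≡ 26; y = λ·(21 - 26) - 42 ≡ 38. → (26, 38)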